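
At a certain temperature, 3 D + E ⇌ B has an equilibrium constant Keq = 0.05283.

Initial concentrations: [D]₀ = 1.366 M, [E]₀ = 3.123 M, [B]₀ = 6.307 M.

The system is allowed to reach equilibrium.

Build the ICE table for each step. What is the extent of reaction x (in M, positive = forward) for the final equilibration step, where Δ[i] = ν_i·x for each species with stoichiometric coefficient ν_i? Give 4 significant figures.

x = -0.5731 M

Q₀ = 0.7923 vs Keq = 0.05283 ⇒ Q>K, reverse
Step 1:
                   D          E          B
  init         1.366      3.123      6.307
  Δ            1.719     0.5731    -0.5731
  eq           3.085      3.696      5.734
  solve Keq expr → x = -0.5731; check Q = 0.05283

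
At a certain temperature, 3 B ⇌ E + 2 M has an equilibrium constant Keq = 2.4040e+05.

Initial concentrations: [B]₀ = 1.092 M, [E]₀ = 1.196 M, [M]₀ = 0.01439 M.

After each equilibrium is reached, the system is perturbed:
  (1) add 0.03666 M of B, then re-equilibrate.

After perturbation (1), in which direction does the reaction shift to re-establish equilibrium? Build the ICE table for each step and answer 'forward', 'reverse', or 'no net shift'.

Q₀ = 1.9019e-04 vs Keq = 2.4040e+05 ⇒ Q<K, forward
Step 1:
                    B           E           M
  I             1.092       1.196     0.01439
  C            -1.077       0.359      0.7179
  E           0.01514       1.555      0.7323
  solve Keq expr → x = 0.359; check Q = 2.4040e+05
Then add 0.03666 M of B.
Step 2:
                    B           E           M
  I            0.0518       1.555      0.7323
  C          -0.03629      0.0121     0.02419
  E           0.01551       1.567      0.7565
  solve Keq expr → x = 0.0121; check Q = 2.4040e+05

Direction: forward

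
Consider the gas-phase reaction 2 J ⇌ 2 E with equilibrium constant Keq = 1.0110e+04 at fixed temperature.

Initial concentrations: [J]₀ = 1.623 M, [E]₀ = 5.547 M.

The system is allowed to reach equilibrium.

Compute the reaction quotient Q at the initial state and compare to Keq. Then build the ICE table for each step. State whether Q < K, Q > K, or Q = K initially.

Q₀ = 11.68; Q < K (proceeds forward)

Q₀ = 11.68 vs Keq = 1.0110e+04 ⇒ Q<K, forward
Step 1:
                  J         E
  init        1.623     5.547
  Δ          -1.552     1.552
  eq        0.07061     7.099
  solve Keq expr → x = 0.7762; check Q = 1.0110e+04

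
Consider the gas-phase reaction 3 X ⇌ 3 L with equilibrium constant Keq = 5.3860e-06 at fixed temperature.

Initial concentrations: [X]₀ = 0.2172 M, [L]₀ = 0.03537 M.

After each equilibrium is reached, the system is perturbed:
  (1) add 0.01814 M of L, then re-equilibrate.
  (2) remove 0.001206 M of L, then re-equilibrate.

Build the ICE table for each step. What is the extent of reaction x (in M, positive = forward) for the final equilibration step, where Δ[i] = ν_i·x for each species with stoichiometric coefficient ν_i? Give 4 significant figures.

x = 3.9507e-04 M

Q₀ = 0.004318 vs Keq = 5.3860e-06 ⇒ Q>K, reverse
Step 1:
                  X         L
  I          0.2172   0.03537
  C         0.03102  -0.03102
  E          0.2482  0.004351
  solve Keq expr → x = -0.01034; check Q = 5.3860e-06
Then add 0.01814 M of L.
Step 2:
                  X         L
  I          0.2482   0.02249
  C         0.01783  -0.01783
  E           0.266  0.004664
  solve Keq expr → x = -0.005943; check Q = 5.3860e-06
Then remove 0.001206 M of L.
Step 3:
                  X         L
  I           0.266  0.003458
  C       -0.001185  0.001185
  E          0.2649  0.004643
  solve Keq expr → x = 3.9507e-04; check Q = 5.3860e-06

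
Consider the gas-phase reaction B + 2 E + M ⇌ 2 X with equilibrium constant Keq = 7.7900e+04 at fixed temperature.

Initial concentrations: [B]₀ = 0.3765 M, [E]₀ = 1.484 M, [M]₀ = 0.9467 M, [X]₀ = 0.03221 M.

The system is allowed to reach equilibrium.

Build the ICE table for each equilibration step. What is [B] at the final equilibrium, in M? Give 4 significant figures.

Q₀ = 0.001322 vs Keq = 7.7900e+04 ⇒ Q<K, forward
Step 1:
                   B          E          M          X
  init        0.3765      1.484     0.9467    0.03221
  Δ          -0.3765    -0.7529    -0.3765     0.7529
  eq      2.5968e-05     0.7311     0.5702     0.7852
  solve Keq expr → x = 0.3765; check Q = 7.7900e+04

[B]_eq = 2.5968e-05 M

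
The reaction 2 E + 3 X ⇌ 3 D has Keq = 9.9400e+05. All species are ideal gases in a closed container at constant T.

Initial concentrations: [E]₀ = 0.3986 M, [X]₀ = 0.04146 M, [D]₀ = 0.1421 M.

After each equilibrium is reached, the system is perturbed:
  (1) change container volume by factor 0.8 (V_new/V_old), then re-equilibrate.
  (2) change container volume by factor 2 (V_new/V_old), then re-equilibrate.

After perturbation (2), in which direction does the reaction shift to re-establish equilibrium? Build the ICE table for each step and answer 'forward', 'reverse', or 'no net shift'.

Direction: reverse

Q₀ = 253.4 vs Keq = 9.9400e+05 ⇒ Q<K, forward
Step 1:
                    E           X           D
  I            0.3986     0.04146      0.1421
  C          -0.02532    -0.03798     0.03798
  E            0.3733    0.003481      0.1801
  solve Keq expr → x = 0.01266; check Q = 9.9400e+05
Then change container volume by factor 0.8 (V_new/V_old).
Step 2:
                    E           X           D
  I            0.4666    0.004351      0.2251
  C       -3.9296e-04 -5.8945e-04  5.8945e-04
  E            0.4662    0.003761      0.2257
  solve Keq expr → x = 1.9648e-04; check Q = 9.9400e+05
Then change container volume by factor 2 (V_new/V_old).
Step 3:
                    E           X           D
  I            0.2331    0.001881      0.1128
  C        7.1356e-04     0.00107    -0.00107
  E            0.2338    0.002951      0.1118
  solve Keq expr → x = -3.5678e-04; check Q = 9.9400e+05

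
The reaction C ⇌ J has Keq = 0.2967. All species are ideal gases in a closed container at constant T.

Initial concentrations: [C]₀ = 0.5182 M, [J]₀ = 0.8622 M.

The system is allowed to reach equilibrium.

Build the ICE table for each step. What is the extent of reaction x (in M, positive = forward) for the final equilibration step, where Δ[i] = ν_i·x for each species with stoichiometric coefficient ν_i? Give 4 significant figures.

Q₀ = 1.664 vs Keq = 0.2967 ⇒ Q>K, reverse
Step 1:
                   C          J
  Initial     0.5182     0.8622
  Change      0.5463    -0.5463
  Equil        1.065     0.3159
  solve Keq expr → x = -0.5463; check Q = 0.2967

x = -0.5463 M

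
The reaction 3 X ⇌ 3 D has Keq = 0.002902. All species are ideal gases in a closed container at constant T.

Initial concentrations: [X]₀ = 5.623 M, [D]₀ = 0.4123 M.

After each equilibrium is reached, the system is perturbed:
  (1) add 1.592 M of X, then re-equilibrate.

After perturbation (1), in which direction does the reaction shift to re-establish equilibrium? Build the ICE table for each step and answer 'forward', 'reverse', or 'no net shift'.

Direction: forward

Q₀ = 3.9422e-04 vs Keq = 0.002902 ⇒ Q<K, forward
Step 1:
                    X           D
  init          5.623      0.4123
  Δ           -0.3411      0.3411
  eq            5.282      0.7534
  solve Keq expr → x = 0.1137; check Q = 0.002902
Then add 1.592 M of X.
Step 2:
                    X           D
  init          6.874      0.7534
  Δ           -0.1987      0.1987
  eq            6.675      0.9521
  solve Keq expr → x = 0.06624; check Q = 0.002902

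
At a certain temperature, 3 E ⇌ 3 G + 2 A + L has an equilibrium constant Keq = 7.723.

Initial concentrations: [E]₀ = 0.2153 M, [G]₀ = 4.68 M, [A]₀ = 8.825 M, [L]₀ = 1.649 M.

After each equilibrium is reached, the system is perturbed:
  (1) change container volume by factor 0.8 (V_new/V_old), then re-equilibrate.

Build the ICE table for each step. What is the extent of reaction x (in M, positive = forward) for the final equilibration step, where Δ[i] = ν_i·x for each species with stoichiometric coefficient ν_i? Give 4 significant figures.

Q₀ = 1.3190e+06 vs Keq = 7.723 ⇒ Q>K, reverse
Step 1:
                  E         G         A         L
  init       0.2153      4.68     8.825     1.649
  Δ           2.826    -2.826    -1.884   -0.9419
  eq          3.041     1.854     6.941    0.7071
  solve Keq expr → x = -0.9419; check Q = 7.723
Then change container volume by factor 0.8 (V_new/V_old).
Step 2:
                  E         G         A         L
  init        3.801     2.318     8.676    0.8839
  Δ          0.2493   -0.2493   -0.1662  -0.08311
  eq          4.051     2.069      8.51    0.8008
  solve Keq expr → x = -0.08311; check Q = 7.723

x = -0.08311 M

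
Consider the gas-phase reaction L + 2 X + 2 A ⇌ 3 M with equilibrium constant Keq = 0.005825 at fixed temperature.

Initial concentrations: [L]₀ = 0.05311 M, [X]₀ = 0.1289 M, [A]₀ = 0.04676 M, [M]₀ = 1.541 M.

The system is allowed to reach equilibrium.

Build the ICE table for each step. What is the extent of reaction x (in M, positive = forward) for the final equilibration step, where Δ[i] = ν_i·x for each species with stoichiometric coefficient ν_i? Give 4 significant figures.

x = -0.4645 M

Q₀ = 1.8966e+06 vs Keq = 0.005825 ⇒ Q>K, reverse
Step 1:
                   L          X          A          M
  Initial    0.05311     0.1289    0.04676      1.541
  Change      0.4645      0.929      0.929     -1.393
  Equil       0.5176      1.058     0.9757     0.1475
  solve Keq expr → x = -0.4645; check Q = 0.005825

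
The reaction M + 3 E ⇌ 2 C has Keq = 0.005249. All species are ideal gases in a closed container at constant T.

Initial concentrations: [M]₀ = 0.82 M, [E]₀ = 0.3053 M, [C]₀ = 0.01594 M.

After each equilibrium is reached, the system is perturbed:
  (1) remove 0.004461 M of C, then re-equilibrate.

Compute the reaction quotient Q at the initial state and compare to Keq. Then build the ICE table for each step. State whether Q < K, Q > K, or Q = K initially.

Q₀ = 0.01089; Q > K (proceeds reverse)

Q₀ = 0.01089 vs Keq = 0.005249 ⇒ Q>K, reverse
Step 1:
                  M         E         C
  init         0.82    0.3053   0.01594
  Δ        0.002245  0.006734 -0.004489
  eq         0.8222     0.312   0.01145
  solve Keq expr → x = -0.002245; check Q = 0.005249
Then remove 0.004461 M of C.
Step 2:
                  M         E         C
  init       0.8222     0.312   0.00699
  Δ       -0.002055 -0.006164  0.004109
  eq         0.8202    0.3059    0.0111
  solve Keq expr → x = 0.002055; check Q = 0.005249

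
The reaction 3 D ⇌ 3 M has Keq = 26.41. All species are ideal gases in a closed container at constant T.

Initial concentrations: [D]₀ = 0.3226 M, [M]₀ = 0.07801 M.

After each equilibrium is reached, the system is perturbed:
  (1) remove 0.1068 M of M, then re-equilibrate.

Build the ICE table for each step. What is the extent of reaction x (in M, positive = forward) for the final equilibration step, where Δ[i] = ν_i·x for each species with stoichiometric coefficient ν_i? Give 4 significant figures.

Q₀ = 0.01414 vs Keq = 26.41 ⇒ Q<K, forward
Step 1:
                   D          M
  init        0.3226    0.07801
  Δ          -0.2219     0.2219
  eq          0.1007     0.2999
  solve Keq expr → x = 0.07396; check Q = 26.41
Then remove 0.1068 M of M.
Step 2:
                   D          M
  init        0.1007     0.1931
  Δ         -0.02685    0.02685
  eq         0.07386       0.22
  solve Keq expr → x = 0.008949; check Q = 26.41

x = 0.008949 M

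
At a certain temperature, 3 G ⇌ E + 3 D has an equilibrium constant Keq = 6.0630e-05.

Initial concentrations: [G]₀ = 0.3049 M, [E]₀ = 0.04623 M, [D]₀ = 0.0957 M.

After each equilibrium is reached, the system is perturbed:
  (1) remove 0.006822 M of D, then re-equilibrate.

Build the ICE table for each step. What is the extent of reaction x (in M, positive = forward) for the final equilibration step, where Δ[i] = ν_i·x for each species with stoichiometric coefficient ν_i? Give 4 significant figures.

Q₀ = 0.00143 vs Keq = 6.0630e-05 ⇒ Q>K, reverse
Step 1:
                   G          E          D
  I           0.3049    0.04623     0.0957
  C          0.05047   -0.01682   -0.05047
  E           0.3554    0.02941    0.04523
  solve Keq expr → x = -0.01682; check Q = 6.0630e-05
Then remove 0.006822 M of D.
Step 2:
                   G          E          D
  I           0.3554    0.02941    0.03841
  C        -0.005292   0.001764   0.005292
  E           0.3501    0.03117     0.0437
  solve Keq expr → x = 0.001764; check Q = 6.0630e-05

x = 0.001764 M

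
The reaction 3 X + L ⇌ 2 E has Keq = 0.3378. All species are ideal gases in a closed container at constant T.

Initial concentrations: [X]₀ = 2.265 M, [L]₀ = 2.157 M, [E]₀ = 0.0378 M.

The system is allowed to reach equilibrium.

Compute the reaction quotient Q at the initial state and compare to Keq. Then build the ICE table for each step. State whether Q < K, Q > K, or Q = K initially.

Q₀ = 5.7007e-05 vs Keq = 0.3378 ⇒ Q<K, forward
Step 1:
                    X           L           E
  Initial       2.265       2.157      0.0378
  Change       -1.205     -0.4015      0.8031
  Equil          1.06       1.755      0.8409
  solve Keq expr → x = 0.4015; check Q = 0.3378

Q₀ = 5.7007e-05; Q < K (proceeds forward)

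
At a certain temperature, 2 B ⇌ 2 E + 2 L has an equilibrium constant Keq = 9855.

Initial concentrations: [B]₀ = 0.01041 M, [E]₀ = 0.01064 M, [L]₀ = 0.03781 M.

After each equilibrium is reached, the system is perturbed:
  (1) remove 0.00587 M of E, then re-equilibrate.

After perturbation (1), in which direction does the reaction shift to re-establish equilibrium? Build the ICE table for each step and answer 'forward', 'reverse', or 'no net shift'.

Q₀ = 0.001493 vs Keq = 9855 ⇒ Q<K, forward
Step 1:
                   B          E          L
  init       0.01041    0.01064    0.03781
  Δ          -0.0104     0.0104     0.0104
  eq      1.0218e-05    0.02104    0.04821
  solve Keq expr → x = 0.0052; check Q = 9855
Then remove 0.00587 M of E.
Step 2:
                   B          E          L
  init    1.0218e-05    0.01517    0.04821
  Δ       -2.8488e-06 2.8488e-06 2.8488e-06
  eq      7.3687e-06    0.01517    0.04821
  solve Keq expr → x = 1.4244e-06; check Q = 9855

Direction: forward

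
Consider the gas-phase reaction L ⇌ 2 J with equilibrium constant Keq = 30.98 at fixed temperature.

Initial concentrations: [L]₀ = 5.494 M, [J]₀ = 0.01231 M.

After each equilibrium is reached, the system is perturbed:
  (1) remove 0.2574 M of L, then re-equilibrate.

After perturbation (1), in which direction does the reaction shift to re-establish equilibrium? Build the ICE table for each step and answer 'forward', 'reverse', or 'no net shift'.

Q₀ = 2.7582e-05 vs Keq = 30.98 ⇒ Q<K, forward
Step 1:
                   L          J
  init         5.494    0.01231
  Δ            -3.71      7.421
  eq           1.784      7.433
  solve Keq expr → x = 3.71; check Q = 30.98
Then remove 0.2574 M of L.
Step 2:
                   L          J
  init         1.526      7.433
  Δ           0.1325     -0.265
  eq           1.659      7.168
  solve Keq expr → x = -0.1325; check Q = 30.98

Direction: reverse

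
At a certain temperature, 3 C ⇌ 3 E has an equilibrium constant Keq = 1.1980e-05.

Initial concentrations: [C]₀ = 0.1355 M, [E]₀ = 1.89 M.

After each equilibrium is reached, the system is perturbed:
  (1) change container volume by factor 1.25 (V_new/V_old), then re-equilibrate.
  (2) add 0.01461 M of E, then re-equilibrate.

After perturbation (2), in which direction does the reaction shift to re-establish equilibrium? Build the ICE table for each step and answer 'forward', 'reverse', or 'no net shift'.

Direction: reverse

Q₀ = 2714 vs Keq = 1.1980e-05 ⇒ Q>K, reverse
Step 1:
                   C          E
  Initial     0.1355       1.89
  Change       1.845     -1.845
  Equil         1.98    0.04531
  solve Keq expr → x = -0.6149; check Q = 1.1980e-05
Then change container volume by factor 1.25 (V_new/V_old).
Step 2:
                   C          E
  Initial      1.584    0.03625
  Change           0          0
  Equil        1.584    0.03625
  solve Keq expr → x = 0; check Q = 1.1980e-05
Then add 0.01461 M of E.
Step 3:
                   C          E
  Initial      1.584    0.05086
  Change     0.01428   -0.01428
  Equil        1.598    0.03657
  solve Keq expr → x = -0.004761; check Q = 1.1980e-05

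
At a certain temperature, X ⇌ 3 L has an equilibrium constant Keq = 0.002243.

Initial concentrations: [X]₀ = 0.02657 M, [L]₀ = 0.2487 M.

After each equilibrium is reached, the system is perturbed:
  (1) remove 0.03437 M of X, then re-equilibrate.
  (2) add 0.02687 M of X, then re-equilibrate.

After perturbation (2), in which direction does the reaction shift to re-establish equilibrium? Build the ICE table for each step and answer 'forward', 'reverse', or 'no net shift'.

Q₀ = 0.5789 vs Keq = 0.002243 ⇒ Q>K, reverse
Step 1:
                    X           L
  I           0.02657      0.2487
  C           0.06335     -0.1901
  E           0.08992     0.05865
  solve Keq expr → x = -0.06335; check Q = 0.002243
Then remove 0.03437 M of X.
Step 2:
                    X           L
  I           0.05555     0.05865
  C           0.00264   -0.007919
  E           0.05819     0.05073
  solve Keq expr → x = -0.00264; check Q = 0.002243
Then add 0.02687 M of X.
Step 3:
                    X           L
  I           0.08506     0.05073
  C          -0.00212    0.006361
  E           0.08294     0.05709
  solve Keq expr → x = 0.00212; check Q = 0.002243

Direction: forward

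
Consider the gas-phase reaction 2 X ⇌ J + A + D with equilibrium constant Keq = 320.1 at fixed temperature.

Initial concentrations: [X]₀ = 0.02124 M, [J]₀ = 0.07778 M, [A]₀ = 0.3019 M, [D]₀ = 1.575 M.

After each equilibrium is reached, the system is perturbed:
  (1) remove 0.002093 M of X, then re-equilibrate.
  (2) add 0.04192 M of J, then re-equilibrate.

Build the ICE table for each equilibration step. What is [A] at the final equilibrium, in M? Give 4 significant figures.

[A]_eq = 0.3047 M

Q₀ = 81.98 vs Keq = 320.1 ⇒ Q<K, forward
Step 1:
                    X           J           A           D
  init        0.02124     0.07778      0.3019       1.575
  Δ          -0.01004     0.00502     0.00502     0.00502
  eq           0.0112      0.0828      0.3069        1.58
  solve Keq expr → x = 0.00502; check Q = 320.1
Then remove 0.002093 M of X.
Step 2:
                    X           J           A           D
  init       0.009107      0.0828      0.3069        1.58
  Δ          0.002003   -0.001002   -0.001002   -0.001002
  eq          0.01111      0.0818      0.3059       1.579
  solve Keq expr → x = -0.001002; check Q = 320.1
Then add 0.04192 M of J.
Step 3:
                    X           J           A           D
  init        0.01111      0.1237      0.3059       1.579
  Δ          0.002453   -0.001227   -0.001227   -0.001227
  eq          0.01356      0.1225      0.3047       1.578
  solve Keq expr → x = -0.001227; check Q = 320.1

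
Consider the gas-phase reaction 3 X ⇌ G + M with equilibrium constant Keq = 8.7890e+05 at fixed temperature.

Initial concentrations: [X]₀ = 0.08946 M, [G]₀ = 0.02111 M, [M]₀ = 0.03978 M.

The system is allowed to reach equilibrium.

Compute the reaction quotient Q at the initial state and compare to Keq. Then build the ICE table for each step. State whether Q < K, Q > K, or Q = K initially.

Q₀ = 1.173 vs Keq = 8.7890e+05 ⇒ Q<K, forward
Step 1:
                   X          G          M
  init       0.08946    0.02111    0.03978
  Δ         -0.08788    0.02929    0.02929
  eq        0.001582     0.0504    0.06907
  solve Keq expr → x = 0.02929; check Q = 8.7890e+05

Q₀ = 1.173; Q < K (proceeds forward)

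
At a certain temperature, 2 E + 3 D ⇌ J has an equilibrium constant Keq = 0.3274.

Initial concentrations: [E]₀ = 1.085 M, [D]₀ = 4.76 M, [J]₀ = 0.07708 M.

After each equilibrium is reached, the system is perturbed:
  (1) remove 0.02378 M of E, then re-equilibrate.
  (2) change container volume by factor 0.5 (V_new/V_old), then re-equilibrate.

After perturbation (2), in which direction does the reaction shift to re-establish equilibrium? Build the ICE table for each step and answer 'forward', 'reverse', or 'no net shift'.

Direction: forward

Q₀ = 6.0710e-04 vs Keq = 0.3274 ⇒ Q<K, forward
Step 1:
                   E          D          J
  Initial      1.085       4.76    0.07708
  Change     -0.8866      -1.33     0.4433
  Equil       0.1984       3.43     0.5204
  solve Keq expr → x = 0.4433; check Q = 0.3274
Then remove 0.02378 M of E.
Step 2:
                   E          D          J
  Initial     0.1747       3.43     0.5204
  Change     0.01944    0.02916  -0.009719
  Equil       0.1941      3.459     0.5106
  solve Keq expr → x = -0.009719; check Q = 0.3274
Then change container volume by factor 0.5 (V_new/V_old).
Step 3:
                   E          D          J
  Initial     0.3882      6.919      1.021
  Change     -0.2749    -0.4123     0.1374
  Equil       0.1134      6.506      1.159
  solve Keq expr → x = 0.1374; check Q = 0.3274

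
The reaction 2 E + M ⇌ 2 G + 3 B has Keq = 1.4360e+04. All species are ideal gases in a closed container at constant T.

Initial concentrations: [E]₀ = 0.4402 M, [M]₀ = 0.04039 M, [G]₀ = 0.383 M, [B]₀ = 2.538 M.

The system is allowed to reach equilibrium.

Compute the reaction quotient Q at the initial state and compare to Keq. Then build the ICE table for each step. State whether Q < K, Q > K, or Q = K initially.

Q₀ = 306.4; Q < K (proceeds forward)

Q₀ = 306.4 vs Keq = 1.4360e+04 ⇒ Q<K, forward
Step 1:
                   E          M          G          B
  init        0.4402    0.04039      0.383      2.538
  Δ         -0.07662   -0.03831    0.07662     0.1149
  eq          0.3636   0.002078     0.4596      2.653
  solve Keq expr → x = 0.03831; check Q = 1.4360e+04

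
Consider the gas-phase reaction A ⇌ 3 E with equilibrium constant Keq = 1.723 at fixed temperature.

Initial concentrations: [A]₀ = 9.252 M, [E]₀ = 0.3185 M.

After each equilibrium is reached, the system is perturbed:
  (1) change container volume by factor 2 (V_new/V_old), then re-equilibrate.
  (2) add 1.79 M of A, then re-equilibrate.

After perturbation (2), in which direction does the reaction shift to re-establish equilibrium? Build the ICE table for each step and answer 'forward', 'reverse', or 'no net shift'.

Q₀ = 0.003492 vs Keq = 1.723 ⇒ Q<K, forward
Step 1:
                    A           E
  I             9.252      0.3185
  C           -0.7107       2.132
  E             8.541       2.451
  solve Keq expr → x = 0.7107; check Q = 1.723
Then change container volume by factor 2 (V_new/V_old).
Step 2:
                    A           E
  I             4.271       1.225
  C           -0.2282      0.6845
  E             4.042        1.91
  solve Keq expr → x = 0.2282; check Q = 1.723
Then add 1.79 M of A.
Step 3:
                    A           E
  I             5.832        1.91
  C          -0.07946      0.2384
  E             5.753       2.148
  solve Keq expr → x = 0.07946; check Q = 1.723

Direction: forward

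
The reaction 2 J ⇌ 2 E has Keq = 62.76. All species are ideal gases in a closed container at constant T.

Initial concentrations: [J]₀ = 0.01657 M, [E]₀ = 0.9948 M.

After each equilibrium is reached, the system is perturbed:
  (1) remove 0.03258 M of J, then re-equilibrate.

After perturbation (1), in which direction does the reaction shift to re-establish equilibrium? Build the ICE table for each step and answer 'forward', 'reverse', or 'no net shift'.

Direction: reverse

Q₀ = 3604 vs Keq = 62.76 ⇒ Q>K, reverse
Step 1:
                    J           E
  I           0.01657      0.9948
  C           0.09679    -0.09679
  E            0.1134       0.898
  solve Keq expr → x = -0.04839; check Q = 62.76
Then remove 0.03258 M of J.
Step 2:
                    J           E
  I           0.08078       0.898
  C           0.02893    -0.02893
  E            0.1097      0.8691
  solve Keq expr → x = -0.01446; check Q = 62.76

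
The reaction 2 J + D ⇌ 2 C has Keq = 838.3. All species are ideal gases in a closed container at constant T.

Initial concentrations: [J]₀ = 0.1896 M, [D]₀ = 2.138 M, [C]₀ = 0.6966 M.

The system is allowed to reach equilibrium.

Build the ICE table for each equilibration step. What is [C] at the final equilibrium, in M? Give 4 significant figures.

Q₀ = 6.314 vs Keq = 838.3 ⇒ Q<K, forward
Step 1:
                    J           D           C
  init         0.1896       2.138      0.6966
  Δ           -0.1687    -0.08437      0.1687
  eq          0.02086       2.054      0.8653
  solve Keq expr → x = 0.08437; check Q = 838.3

[C]_eq = 0.8653 M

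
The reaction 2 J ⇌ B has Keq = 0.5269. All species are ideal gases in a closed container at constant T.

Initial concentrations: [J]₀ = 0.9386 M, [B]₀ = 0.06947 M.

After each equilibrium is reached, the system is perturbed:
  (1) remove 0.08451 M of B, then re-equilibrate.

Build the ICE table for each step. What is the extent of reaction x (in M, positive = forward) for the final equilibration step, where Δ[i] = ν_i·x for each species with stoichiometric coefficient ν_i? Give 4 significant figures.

Q₀ = 0.07886 vs Keq = 0.5269 ⇒ Q<K, forward
Step 1:
                    J           B
  Initial      0.9386     0.06947
  Change      -0.2961       0.148
  Equil        0.6425      0.2175
  solve Keq expr → x = 0.148; check Q = 0.5269
Then remove 0.08451 M of B.
Step 2:
                    J           B
  Initial      0.6425       0.133
  Change     -0.07427     0.03713
  Equil        0.5682      0.1701
  solve Keq expr → x = 0.03713; check Q = 0.5269

x = 0.03713 M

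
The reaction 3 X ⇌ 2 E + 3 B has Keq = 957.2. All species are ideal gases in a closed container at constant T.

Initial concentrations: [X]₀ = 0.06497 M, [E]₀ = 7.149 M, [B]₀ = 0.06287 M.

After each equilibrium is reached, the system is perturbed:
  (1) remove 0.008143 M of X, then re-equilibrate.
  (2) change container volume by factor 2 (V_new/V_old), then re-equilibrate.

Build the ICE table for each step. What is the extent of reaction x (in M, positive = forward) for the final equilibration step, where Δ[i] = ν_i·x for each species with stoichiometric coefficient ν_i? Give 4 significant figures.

x = 0.001632 M

Q₀ = 46.31 vs Keq = 957.2 ⇒ Q<K, forward
Step 1:
                  X         E         B
  I         0.06497     7.149   0.06287
  C        -0.02995   0.01997   0.02995
  E         0.03502     7.169   0.09282
  solve Keq expr → x = 0.009984; check Q = 957.2
Then remove 0.008143 M of X.
Step 2:
                  X         E         B
  I         0.02687     7.169   0.09282
  C        0.005904 -0.003936 -0.005904
  E         0.03278     7.165   0.08692
  solve Keq expr → x = -0.001968; check Q = 957.2
Then change container volume by factor 2 (V_new/V_old).
Step 3:
                  X         E         B
  I         0.01639     3.583   0.04346
  C       -0.004895  0.003263  0.004895
  E         0.01149     3.586   0.04835
  solve Keq expr → x = 0.001632; check Q = 957.2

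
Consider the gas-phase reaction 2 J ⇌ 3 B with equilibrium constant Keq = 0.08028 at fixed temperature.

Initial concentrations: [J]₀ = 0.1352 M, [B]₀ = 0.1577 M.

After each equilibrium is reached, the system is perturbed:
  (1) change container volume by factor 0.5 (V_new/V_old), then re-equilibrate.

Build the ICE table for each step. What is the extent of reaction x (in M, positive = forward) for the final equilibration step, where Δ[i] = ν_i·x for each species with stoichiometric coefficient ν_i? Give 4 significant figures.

Q₀ = 0.2146 vs Keq = 0.08028 ⇒ Q>K, reverse
Step 1:
                  J         B
  Initial    0.1352    0.1577
  Change    0.02153   -0.0323
  Equil      0.1567    0.1254
  solve Keq expr → x = -0.01077; check Q = 0.08028
Then change container volume by factor 0.5 (V_new/V_old).
Step 2:
                  J         B
  Initial    0.3135    0.2508
  Change    0.02698  -0.04048
  Equil      0.3404    0.2103
  solve Keq expr → x = -0.01349; check Q = 0.08028

x = -0.01349 M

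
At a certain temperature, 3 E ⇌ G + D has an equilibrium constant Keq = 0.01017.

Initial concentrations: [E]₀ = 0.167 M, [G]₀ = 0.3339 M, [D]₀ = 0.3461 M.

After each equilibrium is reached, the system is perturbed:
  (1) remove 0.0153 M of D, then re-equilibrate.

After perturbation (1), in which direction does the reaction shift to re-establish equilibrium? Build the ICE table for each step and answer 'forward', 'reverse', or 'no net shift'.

Direction: forward

Q₀ = 24.81 vs Keq = 0.01017 ⇒ Q>K, reverse
Step 1:
                    E           G           D
  I             0.167      0.3339      0.3461
  C            0.7526     -0.2509     -0.2509
  E            0.9196     0.08304     0.09524
  solve Keq expr → x = -0.2509; check Q = 0.01017
Then remove 0.0153 M of D.
Step 2:
                    E           G           D
  I            0.9196     0.08304     0.07994
  C           -0.0156    0.005201    0.005201
  E             0.904     0.08824     0.08514
  solve Keq expr → x = 0.005201; check Q = 0.01017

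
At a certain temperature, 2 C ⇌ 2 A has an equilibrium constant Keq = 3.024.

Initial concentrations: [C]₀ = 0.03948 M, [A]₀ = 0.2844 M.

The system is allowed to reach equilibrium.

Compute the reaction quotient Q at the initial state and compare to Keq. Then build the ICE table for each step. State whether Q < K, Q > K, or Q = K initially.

Q₀ = 51.89; Q > K (proceeds reverse)

Q₀ = 51.89 vs Keq = 3.024 ⇒ Q>K, reverse
Step 1:
                  C         A
  I         0.03948    0.2844
  C         0.07877  -0.07877
  E          0.1182    0.2056
  solve Keq expr → x = -0.03938; check Q = 3.024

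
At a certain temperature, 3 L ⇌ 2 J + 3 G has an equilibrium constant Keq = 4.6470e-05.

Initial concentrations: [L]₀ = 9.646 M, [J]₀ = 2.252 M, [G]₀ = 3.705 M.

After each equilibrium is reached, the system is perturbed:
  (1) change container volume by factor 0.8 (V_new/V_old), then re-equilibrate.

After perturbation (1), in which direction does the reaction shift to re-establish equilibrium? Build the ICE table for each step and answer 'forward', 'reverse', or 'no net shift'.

Direction: reverse

Q₀ = 0.2874 vs Keq = 4.6470e-05 ⇒ Q>K, reverse
Step 1:
                   L          J          G
  I            9.646      2.252      3.705
  C            2.829     -1.886     -2.829
  E            12.47     0.3662     0.8763
  solve Keq expr → x = -0.9429; check Q = 4.6470e-05
Then change container volume by factor 0.8 (V_new/V_old).
Step 2:
                   L          J          G
  I            15.59     0.4577      1.095
  C          0.07308   -0.04872   -0.07308
  E            15.67      0.409      1.022
  solve Keq expr → x = -0.02436; check Q = 4.6470e-05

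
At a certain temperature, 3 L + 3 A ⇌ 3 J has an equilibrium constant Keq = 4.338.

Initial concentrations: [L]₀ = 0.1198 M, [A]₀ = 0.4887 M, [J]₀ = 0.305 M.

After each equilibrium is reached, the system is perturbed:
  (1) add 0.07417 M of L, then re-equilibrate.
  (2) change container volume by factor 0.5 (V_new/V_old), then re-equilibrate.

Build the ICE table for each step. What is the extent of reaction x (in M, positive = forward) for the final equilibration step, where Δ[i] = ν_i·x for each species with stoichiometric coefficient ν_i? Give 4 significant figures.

x = 0.04596 M

Q₀ = 141.4 vs Keq = 4.338 ⇒ Q>K, reverse
Step 1:
                    L           A           J
  init         0.1198      0.4887       0.305
  Δ           0.09739     0.09739    -0.09739
  eq           0.2172      0.5861      0.2076
  solve Keq expr → x = -0.03246; check Q = 4.338
Then add 0.07417 M of L.
Step 2:
                    L           A           J
  init         0.2914      0.5861      0.2076
  Δ          -0.02976    -0.02976     0.02976
  eq           0.2616      0.5563      0.2374
  solve Keq expr → x = 0.009919; check Q = 4.338
Then change container volume by factor 0.5 (V_new/V_old).
Step 3:
                    L           A           J
  init         0.5232       1.113      0.4747
  Δ           -0.1379     -0.1379      0.1379
  eq           0.3853      0.9748      0.6126
  solve Keq expr → x = 0.04596; check Q = 4.338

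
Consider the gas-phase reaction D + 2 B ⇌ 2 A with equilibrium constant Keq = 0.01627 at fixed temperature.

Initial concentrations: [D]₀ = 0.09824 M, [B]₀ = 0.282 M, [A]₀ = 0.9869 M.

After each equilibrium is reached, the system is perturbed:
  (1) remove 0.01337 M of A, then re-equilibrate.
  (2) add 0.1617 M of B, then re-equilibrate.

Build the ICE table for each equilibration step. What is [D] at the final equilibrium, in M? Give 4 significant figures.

[D]_eq = 0.5251 M

Q₀ = 124.7 vs Keq = 0.01627 ⇒ Q>K, reverse
Step 1:
                    D           B           A
  init        0.09824       0.282      0.9869
  Δ            0.4392      0.8784     -0.8784
  eq           0.5374        1.16      0.1085
  solve Keq expr → x = -0.4392; check Q = 0.01627
Then remove 0.01337 M of A.
Step 2:
                    D           B           A
  init         0.5374        1.16     0.09514
  Δ         -0.005846    -0.01169     0.01169
  eq           0.5316       1.149      0.1068
  solve Keq expr → x = 0.005846; check Q = 0.01627
Then add 0.1617 M of B.
Step 3:
                    D           B           A
  init         0.5316        1.31      0.1068
  Δ         -0.006539    -0.01308     0.01308
  eq           0.5251       1.297      0.1199
  solve Keq expr → x = 0.006539; check Q = 0.01627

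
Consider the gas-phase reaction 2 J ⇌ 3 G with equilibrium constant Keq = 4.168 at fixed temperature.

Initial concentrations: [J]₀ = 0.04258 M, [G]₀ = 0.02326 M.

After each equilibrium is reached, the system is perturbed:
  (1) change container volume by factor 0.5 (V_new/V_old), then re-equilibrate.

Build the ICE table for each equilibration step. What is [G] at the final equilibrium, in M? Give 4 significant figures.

[G]_eq = 0.137 M

Q₀ = 0.006941 vs Keq = 4.168 ⇒ Q<K, forward
Step 1:
                  J         G
  I         0.04258   0.02326
  C        -0.03297   0.04946
  E        0.009606   0.07272
  solve Keq expr → x = 0.01649; check Q = 4.168
Then change container volume by factor 0.5 (V_new/V_old).
Step 2:
                  J         G
  I         0.01921    0.1454
  C        0.005627 -0.008441
  E         0.02484     0.137
  solve Keq expr → x = -0.002814; check Q = 4.168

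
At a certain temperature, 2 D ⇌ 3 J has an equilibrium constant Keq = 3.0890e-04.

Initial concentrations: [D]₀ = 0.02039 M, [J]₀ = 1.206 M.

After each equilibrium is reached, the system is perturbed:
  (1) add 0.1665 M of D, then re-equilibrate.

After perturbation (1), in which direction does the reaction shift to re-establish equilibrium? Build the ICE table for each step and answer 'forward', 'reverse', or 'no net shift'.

Direction: forward

Q₀ = 4219 vs Keq = 3.0890e-04 ⇒ Q>K, reverse
Step 1:
                    D           J
  init        0.02039       1.206
  Δ            0.7656      -1.148
  eq            0.786     0.05757
  solve Keq expr → x = -0.3828; check Q = 3.0890e-04
Then add 0.1665 M of D.
Step 2:
                    D           J
  init         0.9525     0.05757
  Δ          -0.00509    0.007634
  eq           0.9474     0.06521
  solve Keq expr → x = 0.002545; check Q = 3.0890e-04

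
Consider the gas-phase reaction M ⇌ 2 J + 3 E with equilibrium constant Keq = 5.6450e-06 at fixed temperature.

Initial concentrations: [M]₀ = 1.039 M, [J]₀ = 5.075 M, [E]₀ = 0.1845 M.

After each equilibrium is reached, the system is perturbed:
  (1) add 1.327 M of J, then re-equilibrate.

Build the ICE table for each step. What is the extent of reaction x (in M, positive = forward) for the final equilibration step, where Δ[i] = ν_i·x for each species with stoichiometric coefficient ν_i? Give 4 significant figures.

Q₀ = 0.1557 vs Keq = 5.6450e-06 ⇒ Q>K, reverse
Step 1:
                  M         J         E
  init        1.039     5.075    0.1845
  Δ         0.05939   -0.1188   -0.1782
  eq          1.098     4.956   0.00632
  solve Keq expr → x = -0.05939; check Q = 5.6450e-06
Then add 1.327 M of J.
Step 2:
                  M         J         E
  init        1.098     6.283   0.00632
  Δ       3.0788e-04 -6.1577e-04 -9.2365e-04
  eq          1.099     6.283  0.005396
  solve Keq expr → x = -3.0788e-04; check Q = 5.6450e-06

x = -3.0788e-04 M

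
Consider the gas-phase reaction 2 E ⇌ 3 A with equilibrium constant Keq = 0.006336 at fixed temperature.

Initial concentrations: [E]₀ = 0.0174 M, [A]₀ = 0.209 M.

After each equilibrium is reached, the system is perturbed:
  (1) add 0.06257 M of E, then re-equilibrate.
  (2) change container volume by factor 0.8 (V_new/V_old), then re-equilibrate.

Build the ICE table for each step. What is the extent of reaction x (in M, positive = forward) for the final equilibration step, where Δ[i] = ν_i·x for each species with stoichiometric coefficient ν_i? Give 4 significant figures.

Q₀ = 30.15 vs Keq = 0.006336 ⇒ Q>K, reverse
Step 1:
                  E         A
  Initial    0.0174     0.209
  Change     0.1084   -0.1626
  Equil      0.1258   0.04645
  solve Keq expr → x = -0.05418; check Q = 0.006336
Then add 0.06257 M of E.
Step 2:
                  E         A
  Initial    0.1883   0.04645
  Change  -0.008358   0.01254
  Equil        0.18   0.05899
  solve Keq expr → x = 0.004179; check Q = 0.006336
Then change container volume by factor 0.8 (V_new/V_old).
Step 3:
                  E         A
  Initial     0.225   0.07373
  Change   0.003105 -0.004657
  Equil      0.2281   0.06908
  solve Keq expr → x = -0.001552; check Q = 0.006336

x = -0.001552 M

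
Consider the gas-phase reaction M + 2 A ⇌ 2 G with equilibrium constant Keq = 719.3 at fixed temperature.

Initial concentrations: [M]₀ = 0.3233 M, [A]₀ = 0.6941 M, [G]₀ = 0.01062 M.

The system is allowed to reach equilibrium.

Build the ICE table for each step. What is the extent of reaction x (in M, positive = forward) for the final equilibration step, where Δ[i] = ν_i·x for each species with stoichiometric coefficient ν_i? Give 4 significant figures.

x = 0.2884 M

Q₀ = 7.2410e-04 vs Keq = 719.3 ⇒ Q<K, forward
Step 1:
                  M         A         G
  init       0.3233    0.6941   0.01062
  Δ         -0.2884   -0.5768    0.5768
  eq        0.03489    0.1173    0.5874
  solve Keq expr → x = 0.2884; check Q = 719.3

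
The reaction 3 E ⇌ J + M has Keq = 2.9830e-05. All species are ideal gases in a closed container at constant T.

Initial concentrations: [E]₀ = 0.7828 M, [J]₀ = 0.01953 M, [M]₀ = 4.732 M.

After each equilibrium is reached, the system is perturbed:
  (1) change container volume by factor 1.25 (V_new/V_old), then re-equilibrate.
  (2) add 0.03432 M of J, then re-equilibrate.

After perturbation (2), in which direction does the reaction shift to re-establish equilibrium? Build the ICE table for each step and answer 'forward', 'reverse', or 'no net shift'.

Q₀ = 0.1927 vs Keq = 2.9830e-05 ⇒ Q>K, reverse
Step 1:
                    E           J           M
  init         0.7828     0.01953       4.732
  Δ           0.05858    -0.01953    -0.01953
  eq           0.8414  3.7703e-06       4.712
  solve Keq expr → x = -0.01953; check Q = 2.9830e-05
Then change container volume by factor 1.25 (V_new/V_old).
Step 2:
                    E           J           M
  init         0.6731  3.0163e-06        3.77
  Δ        1.8097e-06 -6.0323e-07 -6.0323e-07
  eq           0.6731  2.4130e-06        3.77
  solve Keq expr → x = -6.0323e-07; check Q = 2.9830e-05
Then add 0.03432 M of J.
Step 3:
                    E           J           M
  init         0.6731     0.03432        3.77
  Δ             0.103    -0.03432    -0.03432
  eq           0.7761  3.7323e-06       3.736
  solve Keq expr → x = -0.03432; check Q = 2.9830e-05

Direction: reverse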